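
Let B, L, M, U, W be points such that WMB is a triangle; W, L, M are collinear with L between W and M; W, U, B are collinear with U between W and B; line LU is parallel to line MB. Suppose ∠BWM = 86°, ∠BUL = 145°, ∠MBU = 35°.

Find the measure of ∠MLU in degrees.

∠MLU = 121°

1. ∠LWU = 86°  [L on WM, U on WB]
2. ∠LUW = 35°  [linear pair at U on WB]
3. ∠ULW = 59°  [△WLU]
4. ∠MLU = 121°  [linear pair at L on WM]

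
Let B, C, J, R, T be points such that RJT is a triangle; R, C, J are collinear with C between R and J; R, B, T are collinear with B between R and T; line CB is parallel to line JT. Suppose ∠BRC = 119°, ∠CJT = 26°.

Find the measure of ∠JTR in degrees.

1. ∠JRT = 119°  [C on RJ, B on RT]
2. ∠RJT = 26°  [C on ray JR]
3. ∠JTR = 35°  [△RJT]

∠JTR = 35°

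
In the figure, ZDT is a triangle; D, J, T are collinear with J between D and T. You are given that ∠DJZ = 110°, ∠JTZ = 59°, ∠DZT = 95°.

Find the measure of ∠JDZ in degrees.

1. ∠DTZ = 59°  [J on ray TD]
2. ∠TDZ = 26°  [△ZDT]
3. ∠JDZ = 26°  [J on ray DT]

∠JDZ = 26°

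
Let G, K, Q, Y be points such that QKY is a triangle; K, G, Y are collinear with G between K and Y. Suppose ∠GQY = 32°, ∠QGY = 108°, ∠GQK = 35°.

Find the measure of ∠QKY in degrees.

1. ∠KGQ = 72°  [linear pair at G on KY]
2. ∠GKQ = 73°  [△QKG]
3. ∠QKY = 73°  [G on ray KY]

∠QKY = 73°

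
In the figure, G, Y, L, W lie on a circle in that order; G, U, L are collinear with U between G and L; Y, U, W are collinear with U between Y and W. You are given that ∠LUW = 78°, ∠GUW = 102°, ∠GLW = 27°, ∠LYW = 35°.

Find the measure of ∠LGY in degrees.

1. ∠GUY = 78°  [vertical angles at U]
2. ∠GYW = 27°  [same arc GW]
3. ∠LGY = 75°  [△GUY]

∠LGY = 75°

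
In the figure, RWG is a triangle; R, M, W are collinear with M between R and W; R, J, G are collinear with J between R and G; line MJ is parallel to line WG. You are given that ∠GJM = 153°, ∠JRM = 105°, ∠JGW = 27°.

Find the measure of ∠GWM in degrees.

1. ∠MJR = 27°  [linear pair at J on RG]
2. ∠JMR = 48°  [△RMJ]
3. ∠JMW = 132°  [linear pair at M on RW]
4. ∠GWM = 48°  [MJ∥WG, co-interior at W–M]

∠GWM = 48°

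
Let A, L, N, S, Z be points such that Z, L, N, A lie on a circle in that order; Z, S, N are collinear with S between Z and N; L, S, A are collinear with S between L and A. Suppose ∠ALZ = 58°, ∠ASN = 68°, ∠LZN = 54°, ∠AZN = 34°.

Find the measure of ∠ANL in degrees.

∠ANL = 92°

1. ∠ANZ = 58°  [same arc ZA]
2. ∠LAN = 54°  [△NSA]
3. ∠ALN = 34°  [same arc NA]
4. ∠ANL = 92°  [△LNA]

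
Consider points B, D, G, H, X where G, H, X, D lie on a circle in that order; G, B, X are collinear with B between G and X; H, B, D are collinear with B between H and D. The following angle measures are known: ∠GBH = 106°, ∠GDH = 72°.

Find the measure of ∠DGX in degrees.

∠DGX = 34°

1. ∠DBX = 106°  [vertical angles at B]
2. ∠DBG = 74°  [linear pair at B on GX]
3. ∠DGX = 34°  [△GBD]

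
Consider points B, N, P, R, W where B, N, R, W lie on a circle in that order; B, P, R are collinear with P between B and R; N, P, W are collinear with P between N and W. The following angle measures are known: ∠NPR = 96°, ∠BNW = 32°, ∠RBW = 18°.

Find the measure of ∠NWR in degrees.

∠NWR = 64°

1. ∠BPW = 96°  [vertical angles at P]
2. ∠BRW = 32°  [same arc BW]
3. ∠RPW = 84°  [linear pair at P on BR]
4. ∠NWR = 64°  [△RPW]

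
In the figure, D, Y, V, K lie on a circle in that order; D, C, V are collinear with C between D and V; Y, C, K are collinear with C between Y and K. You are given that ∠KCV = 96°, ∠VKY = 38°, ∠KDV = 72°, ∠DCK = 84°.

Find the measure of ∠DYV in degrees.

∠DYV = 118°

1. ∠DVK = 46°  [△VCK]
2. ∠DKV = 62°  [△DVK]
3. ∠DYV = 118°  [cyclic DYVK, opposite ∠Y+∠K]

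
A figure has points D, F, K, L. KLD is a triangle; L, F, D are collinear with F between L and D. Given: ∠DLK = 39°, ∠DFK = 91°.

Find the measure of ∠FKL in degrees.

∠FKL = 52°

1. ∠FLK = 39°  [F on ray LD]
2. ∠KFL = 89°  [linear pair at F on LD]
3. ∠FKL = 52°  [△KLF]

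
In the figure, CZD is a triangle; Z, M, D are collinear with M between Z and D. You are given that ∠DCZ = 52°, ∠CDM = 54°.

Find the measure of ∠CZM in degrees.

∠CZM = 74°

1. ∠CDZ = 54°  [M on ray DZ]
2. ∠CZD = 74°  [△CZD]
3. ∠CZM = 74°  [M on ray ZD]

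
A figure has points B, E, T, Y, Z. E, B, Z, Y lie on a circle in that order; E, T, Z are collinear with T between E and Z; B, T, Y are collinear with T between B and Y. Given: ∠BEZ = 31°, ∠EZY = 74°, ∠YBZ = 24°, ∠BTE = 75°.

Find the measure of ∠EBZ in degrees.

∠EBZ = 98°

1. ∠YEZ = 24°  [same arc ZY]
2. ∠EYZ = 82°  [△EZY]
3. ∠EBZ = 98°  [cyclic EBZY, opposite ∠B+∠Y]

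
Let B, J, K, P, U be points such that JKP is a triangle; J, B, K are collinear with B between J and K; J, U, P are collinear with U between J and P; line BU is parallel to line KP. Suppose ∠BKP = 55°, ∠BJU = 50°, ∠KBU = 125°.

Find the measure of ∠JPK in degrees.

1. ∠JKP = 55°  [B on ray KJ]
2. ∠KJP = 50°  [B on JK, U on JP]
3. ∠JPK = 75°  [△JKP]

∠JPK = 75°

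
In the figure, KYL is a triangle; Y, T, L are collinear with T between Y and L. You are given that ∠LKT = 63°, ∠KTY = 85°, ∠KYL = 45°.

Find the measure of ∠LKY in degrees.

1. ∠KTL = 95°  [linear pair at T on YL]
2. ∠KLT = 22°  [△KTL]
3. ∠KLY = 22°  [T on ray LY]
4. ∠LKY = 113°  [△KYL]

∠LKY = 113°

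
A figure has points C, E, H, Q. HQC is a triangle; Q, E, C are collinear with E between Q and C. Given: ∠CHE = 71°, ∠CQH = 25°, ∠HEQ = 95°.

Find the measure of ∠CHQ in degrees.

∠CHQ = 131°

1. ∠CEH = 85°  [linear pair at E on QC]
2. ∠ECH = 24°  [△HEC]
3. ∠HCQ = 24°  [E on ray CQ]
4. ∠CHQ = 131°  [△HQC]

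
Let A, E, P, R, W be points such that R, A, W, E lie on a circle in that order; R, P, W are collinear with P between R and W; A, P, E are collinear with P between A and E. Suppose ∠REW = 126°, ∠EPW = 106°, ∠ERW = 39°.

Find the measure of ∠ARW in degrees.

1. ∠EWR = 15°  [△RWE]
2. ∠APR = 106°  [vertical angles at P]
3. ∠EAR = 15°  [same arc RE]
4. ∠ARW = 59°  [△RPA]

∠ARW = 59°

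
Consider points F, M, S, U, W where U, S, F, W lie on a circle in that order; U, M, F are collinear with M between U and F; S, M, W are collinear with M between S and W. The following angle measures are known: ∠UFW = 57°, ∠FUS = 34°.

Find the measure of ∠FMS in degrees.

1. ∠USW = 57°  [same arc UW]
2. ∠SMU = 89°  [△UMS]
3. ∠FMS = 91°  [linear pair at M on UF]

∠FMS = 91°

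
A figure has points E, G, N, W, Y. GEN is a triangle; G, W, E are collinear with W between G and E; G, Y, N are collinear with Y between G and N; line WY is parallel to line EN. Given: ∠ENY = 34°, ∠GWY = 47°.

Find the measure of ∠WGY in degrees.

∠WGY = 99°

1. ∠ENG = 34°  [Y on ray NG]
2. ∠GEN = 47°  [WY∥EN, corresponding at W]
3. ∠EGN = 99°  [△GEN]
4. ∠WGY = 99°  [W on GE, Y on GN]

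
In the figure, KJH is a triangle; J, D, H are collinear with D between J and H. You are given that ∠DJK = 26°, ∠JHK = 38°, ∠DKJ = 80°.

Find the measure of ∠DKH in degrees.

1. ∠JDK = 74°  [△KJD]
2. ∠DHK = 38°  [D on ray HJ]
3. ∠HDK = 106°  [linear pair at D on JH]
4. ∠DKH = 36°  [△KDH]

∠DKH = 36°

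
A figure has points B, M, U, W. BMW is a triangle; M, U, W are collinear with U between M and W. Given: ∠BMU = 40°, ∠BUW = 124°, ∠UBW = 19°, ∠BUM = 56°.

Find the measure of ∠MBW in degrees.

1. ∠BMW = 40°  [U on ray MW]
2. ∠BWU = 37°  [△BUW]
3. ∠BWM = 37°  [U on ray WM]
4. ∠MBW = 103°  [△BMW]

∠MBW = 103°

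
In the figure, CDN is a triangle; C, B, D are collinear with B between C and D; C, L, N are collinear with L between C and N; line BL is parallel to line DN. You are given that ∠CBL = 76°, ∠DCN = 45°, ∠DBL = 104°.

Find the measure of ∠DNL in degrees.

∠DNL = 59°

1. ∠CDN = 76°  [BL∥DN, corresponding at B]
2. ∠CND = 59°  [△CDN]
3. ∠DNL = 59°  [L on ray NC]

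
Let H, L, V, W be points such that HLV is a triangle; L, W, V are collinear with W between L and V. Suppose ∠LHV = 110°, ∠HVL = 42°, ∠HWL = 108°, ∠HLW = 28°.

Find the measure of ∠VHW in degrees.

1. ∠HVW = 42°  [W on ray VL]
2. ∠HWV = 72°  [linear pair at W on LV]
3. ∠VHW = 66°  [△HWV]

∠VHW = 66°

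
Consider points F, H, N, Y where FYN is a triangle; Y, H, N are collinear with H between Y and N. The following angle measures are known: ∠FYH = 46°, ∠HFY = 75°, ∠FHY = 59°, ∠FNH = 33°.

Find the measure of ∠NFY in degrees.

∠NFY = 101°

1. ∠FYN = 46°  [H on ray YN]
2. ∠FNY = 33°  [H on ray NY]
3. ∠NFY = 101°  [△FYN]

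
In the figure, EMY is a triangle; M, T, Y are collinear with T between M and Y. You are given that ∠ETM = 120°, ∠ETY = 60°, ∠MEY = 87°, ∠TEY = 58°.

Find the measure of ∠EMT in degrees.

1. ∠EYT = 62°  [△ETY]
2. ∠EYM = 62°  [T on ray YM]
3. ∠EMY = 31°  [△EMY]
4. ∠EMT = 31°  [T on ray MY]

∠EMT = 31°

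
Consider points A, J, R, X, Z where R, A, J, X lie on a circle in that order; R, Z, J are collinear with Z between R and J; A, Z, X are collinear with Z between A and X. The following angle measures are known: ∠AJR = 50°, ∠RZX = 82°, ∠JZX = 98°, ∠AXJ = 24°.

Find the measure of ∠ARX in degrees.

∠ARX = 72°

1. ∠AXR = 50°  [same arc RA]
2. ∠AZR = 98°  [vertical angles at Z]
3. ∠ARJ = 24°  [same arc AJ]
4. ∠RAX = 58°  [△RZA]
5. ∠ARX = 72°  [△RAX]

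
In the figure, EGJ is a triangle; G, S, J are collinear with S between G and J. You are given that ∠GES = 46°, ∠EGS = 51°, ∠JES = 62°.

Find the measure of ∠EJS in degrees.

1. ∠ESG = 83°  [△EGS]
2. ∠ESJ = 97°  [linear pair at S on GJ]
3. ∠EJS = 21°  [△ESJ]

∠EJS = 21°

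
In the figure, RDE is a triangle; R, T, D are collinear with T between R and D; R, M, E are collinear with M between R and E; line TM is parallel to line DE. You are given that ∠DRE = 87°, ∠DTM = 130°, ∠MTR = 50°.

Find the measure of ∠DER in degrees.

∠DER = 43°

1. ∠MRT = 87°  [T on RD, M on RE]
2. ∠RMT = 43°  [△RTM]
3. ∠DER = 43°  [TM∥DE, corresponding at M]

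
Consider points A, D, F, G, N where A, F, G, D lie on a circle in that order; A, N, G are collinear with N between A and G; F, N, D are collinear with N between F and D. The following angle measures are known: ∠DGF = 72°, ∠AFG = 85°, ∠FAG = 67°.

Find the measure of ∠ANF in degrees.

1. ∠DAF = 108°  [cyclic AFGD, opposite ∠A+∠G]
2. ∠AGF = 28°  [△AFG]
3. ∠ADF = 28°  [same arc AF]
4. ∠AFD = 44°  [△AFD]
5. ∠ANF = 69°  [△ANF]

∠ANF = 69°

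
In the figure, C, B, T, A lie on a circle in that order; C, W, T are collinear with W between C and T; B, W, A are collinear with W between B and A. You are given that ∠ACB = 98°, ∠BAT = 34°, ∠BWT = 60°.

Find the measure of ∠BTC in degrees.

1. ∠ATB = 82°  [cyclic CBTA, opposite ∠C+∠T]
2. ∠ABT = 64°  [△BTA]
3. ∠BTC = 56°  [△BWT]

∠BTC = 56°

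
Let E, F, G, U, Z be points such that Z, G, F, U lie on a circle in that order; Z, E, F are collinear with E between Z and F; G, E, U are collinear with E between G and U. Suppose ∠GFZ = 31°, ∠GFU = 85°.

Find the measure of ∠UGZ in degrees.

∠UGZ = 54°

1. ∠GUZ = 31°  [same arc ZG]
2. ∠GZU = 95°  [cyclic ZGFU, opposite ∠Z+∠F]
3. ∠UGZ = 54°  [△ZGU]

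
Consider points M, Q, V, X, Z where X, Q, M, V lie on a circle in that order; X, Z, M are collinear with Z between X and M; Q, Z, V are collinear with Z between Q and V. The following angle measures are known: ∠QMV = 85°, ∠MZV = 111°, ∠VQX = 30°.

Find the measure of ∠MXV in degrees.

∠MXV = 56°

1. ∠QXV = 95°  [cyclic XQMV, opposite ∠X+∠M]
2. ∠VZX = 69°  [linear pair at Z on XM]
3. ∠QVX = 55°  [△XQV]
4. ∠MXV = 56°  [△XZV]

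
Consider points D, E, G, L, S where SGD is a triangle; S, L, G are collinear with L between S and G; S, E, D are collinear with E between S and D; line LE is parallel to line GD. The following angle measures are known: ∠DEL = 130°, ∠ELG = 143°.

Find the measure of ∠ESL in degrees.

∠ESL = 93°

1. ∠LES = 50°  [linear pair at E on SD]
2. ∠ELS = 37°  [linear pair at L on SG]
3. ∠ESL = 93°  [△SLE]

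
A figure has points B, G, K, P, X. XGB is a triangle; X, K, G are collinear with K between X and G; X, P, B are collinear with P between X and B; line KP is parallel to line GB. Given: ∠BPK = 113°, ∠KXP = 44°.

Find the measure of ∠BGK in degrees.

1. ∠KPX = 67°  [linear pair at P on XB]
2. ∠PKX = 69°  [△XKP]
3. ∠GKP = 111°  [linear pair at K on XG]
4. ∠BGK = 69°  [KP∥GB, co-interior at G–K]

∠BGK = 69°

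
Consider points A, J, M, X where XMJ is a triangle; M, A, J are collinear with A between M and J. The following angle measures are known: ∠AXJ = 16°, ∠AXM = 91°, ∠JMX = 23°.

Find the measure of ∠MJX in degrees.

1. ∠AMX = 23°  [A on ray MJ]
2. ∠MAX = 66°  [△XMA]
3. ∠JAX = 114°  [linear pair at A on MJ]
4. ∠AJX = 50°  [△XAJ]
5. ∠MJX = 50°  [A on ray JM]

∠MJX = 50°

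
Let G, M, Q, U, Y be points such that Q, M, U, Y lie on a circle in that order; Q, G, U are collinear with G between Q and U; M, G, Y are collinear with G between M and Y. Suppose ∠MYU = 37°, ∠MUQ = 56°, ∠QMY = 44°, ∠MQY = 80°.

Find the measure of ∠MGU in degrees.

∠MGU = 81°

1. ∠MQU = 37°  [same arc MU]
2. ∠MGQ = 99°  [△QGM]
3. ∠MGU = 81°  [linear pair at G on QU]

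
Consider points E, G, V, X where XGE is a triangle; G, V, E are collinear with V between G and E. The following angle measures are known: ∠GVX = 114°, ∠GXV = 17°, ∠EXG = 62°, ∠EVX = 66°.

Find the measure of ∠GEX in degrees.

∠GEX = 69°

1. ∠VGX = 49°  [△XGV]
2. ∠EGX = 49°  [V on ray GE]
3. ∠GEX = 69°  [△XGE]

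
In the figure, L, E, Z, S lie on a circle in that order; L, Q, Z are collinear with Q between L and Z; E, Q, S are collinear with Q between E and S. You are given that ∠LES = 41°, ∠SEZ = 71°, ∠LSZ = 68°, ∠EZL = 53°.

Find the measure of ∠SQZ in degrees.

1. ∠SLZ = 71°  [same arc ZS]
2. ∠ESL = 53°  [same arc LE]
3. ∠LQS = 56°  [△LQS]
4. ∠SQZ = 124°  [linear pair at Q on LZ]

∠SQZ = 124°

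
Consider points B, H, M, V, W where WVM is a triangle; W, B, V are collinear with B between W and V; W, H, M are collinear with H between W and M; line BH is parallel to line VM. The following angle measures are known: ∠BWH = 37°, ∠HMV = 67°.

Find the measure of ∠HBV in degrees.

∠HBV = 104°

1. ∠MWV = 37°  [B on WV, H on WM]
2. ∠VMW = 67°  [H on ray MW]
3. ∠MVW = 76°  [△WVM]
4. ∠HBW = 76°  [BH∥VM, corresponding at B]
5. ∠HBV = 104°  [linear pair at B on WV]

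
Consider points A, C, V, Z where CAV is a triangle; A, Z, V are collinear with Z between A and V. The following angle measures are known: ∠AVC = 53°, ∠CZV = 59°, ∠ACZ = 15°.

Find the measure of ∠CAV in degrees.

1. ∠AZC = 121°  [linear pair at Z on AV]
2. ∠CAZ = 44°  [△CAZ]
3. ∠CAV = 44°  [Z on ray AV]

∠CAV = 44°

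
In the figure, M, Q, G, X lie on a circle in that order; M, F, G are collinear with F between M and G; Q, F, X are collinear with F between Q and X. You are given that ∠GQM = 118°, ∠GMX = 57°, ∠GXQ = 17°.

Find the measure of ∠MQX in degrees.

1. ∠GXM = 62°  [cyclic MQGX, opposite ∠Q+∠X]
2. ∠MGX = 61°  [△MGX]
3. ∠MQX = 61°  [same arc MX]

∠MQX = 61°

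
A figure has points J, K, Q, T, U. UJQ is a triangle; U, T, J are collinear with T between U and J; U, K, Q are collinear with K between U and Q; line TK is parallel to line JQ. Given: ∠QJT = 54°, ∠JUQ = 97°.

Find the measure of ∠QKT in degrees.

∠QKT = 151°

1. ∠QJU = 54°  [T on ray JU]
2. ∠JQU = 29°  [△UJQ]
3. ∠TKU = 29°  [TK∥JQ, corresponding at K]
4. ∠QKT = 151°  [linear pair at K on UQ]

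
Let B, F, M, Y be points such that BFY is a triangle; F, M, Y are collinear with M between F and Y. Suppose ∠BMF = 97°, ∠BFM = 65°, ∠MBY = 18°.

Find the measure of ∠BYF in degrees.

∠BYF = 79°

1. ∠BMY = 83°  [linear pair at M on FY]
2. ∠BYM = 79°  [△BMY]
3. ∠BYF = 79°  [M on ray YF]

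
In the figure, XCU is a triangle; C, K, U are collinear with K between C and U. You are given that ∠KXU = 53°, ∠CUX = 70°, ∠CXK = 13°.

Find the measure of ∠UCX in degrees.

∠UCX = 44°

1. ∠KUX = 70°  [K on ray UC]
2. ∠UKX = 57°  [△XKU]
3. ∠CKX = 123°  [linear pair at K on CU]
4. ∠KCX = 44°  [△XCK]
5. ∠UCX = 44°  [K on ray CU]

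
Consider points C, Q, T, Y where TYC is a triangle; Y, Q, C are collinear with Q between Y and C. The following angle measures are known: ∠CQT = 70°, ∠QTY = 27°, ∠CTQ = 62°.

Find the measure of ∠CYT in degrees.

∠CYT = 43°

1. ∠TQY = 110°  [linear pair at Q on YC]
2. ∠QYT = 43°  [△TYQ]
3. ∠CYT = 43°  [Q on ray YC]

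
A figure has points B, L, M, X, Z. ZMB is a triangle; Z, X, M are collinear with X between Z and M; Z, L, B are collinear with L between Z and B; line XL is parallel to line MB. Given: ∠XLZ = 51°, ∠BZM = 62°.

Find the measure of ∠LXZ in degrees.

∠LXZ = 67°

1. ∠MBZ = 51°  [XL∥MB, corresponding at L]
2. ∠BMZ = 67°  [△ZMB]
3. ∠LXZ = 67°  [XL∥MB, corresponding at X]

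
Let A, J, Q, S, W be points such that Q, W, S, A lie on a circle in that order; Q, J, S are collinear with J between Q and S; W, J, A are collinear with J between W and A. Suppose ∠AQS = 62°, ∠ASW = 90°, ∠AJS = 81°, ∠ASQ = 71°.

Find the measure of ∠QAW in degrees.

1. ∠AQW = 90°  [cyclic QWSA, opposite ∠Q+∠S]
2. ∠AWQ = 71°  [same arc QA]
3. ∠QAW = 19°  [△QWA]

∠QAW = 19°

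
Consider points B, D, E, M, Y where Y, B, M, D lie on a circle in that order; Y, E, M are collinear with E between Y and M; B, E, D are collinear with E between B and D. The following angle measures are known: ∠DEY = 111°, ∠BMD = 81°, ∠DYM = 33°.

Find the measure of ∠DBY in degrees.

∠DBY = 45°

1. ∠BDY = 36°  [△YED]
2. ∠BYD = 99°  [cyclic YBMD, opposite ∠Y+∠M]
3. ∠DBY = 45°  [△YBD]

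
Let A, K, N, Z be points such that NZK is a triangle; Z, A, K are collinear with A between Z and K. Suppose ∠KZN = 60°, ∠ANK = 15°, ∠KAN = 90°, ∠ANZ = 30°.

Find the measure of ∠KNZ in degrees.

1. ∠AKN = 75°  [△NAK]
2. ∠NKZ = 75°  [A on ray KZ]
3. ∠KNZ = 45°  [△NZK]

∠KNZ = 45°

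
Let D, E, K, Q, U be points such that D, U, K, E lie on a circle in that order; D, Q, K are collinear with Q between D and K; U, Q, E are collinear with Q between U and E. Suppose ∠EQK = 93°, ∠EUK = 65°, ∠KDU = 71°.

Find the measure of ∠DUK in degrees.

∠DUK = 81°

1. ∠DQU = 93°  [vertical angles at Q]
2. ∠KQU = 87°  [linear pair at Q on DK]
3. ∠DKU = 28°  [△UQK]
4. ∠DUK = 81°  [△DUK]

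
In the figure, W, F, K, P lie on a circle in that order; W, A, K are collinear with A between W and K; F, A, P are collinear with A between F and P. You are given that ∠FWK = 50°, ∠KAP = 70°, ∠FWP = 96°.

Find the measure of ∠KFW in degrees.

1. ∠FPK = 50°  [same arc FK]
2. ∠FAW = 70°  [vertical angles at A]
3. ∠FKP = 84°  [cyclic WFKP, opposite ∠W+∠K]
4. ∠KFP = 46°  [△FKP]
5. ∠FAK = 110°  [linear pair at A on WK]
6. ∠FKW = 24°  [△FAK]
7. ∠KFW = 106°  [△WFK]

∠KFW = 106°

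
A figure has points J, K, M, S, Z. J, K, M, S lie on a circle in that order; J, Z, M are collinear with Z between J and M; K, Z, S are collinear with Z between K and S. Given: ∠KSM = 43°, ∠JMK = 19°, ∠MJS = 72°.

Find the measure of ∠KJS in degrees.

1. ∠MKS = 72°  [same arc MS]
2. ∠KMS = 65°  [△KMS]
3. ∠KJS = 115°  [cyclic JKMS, opposite ∠J+∠M]

∠KJS = 115°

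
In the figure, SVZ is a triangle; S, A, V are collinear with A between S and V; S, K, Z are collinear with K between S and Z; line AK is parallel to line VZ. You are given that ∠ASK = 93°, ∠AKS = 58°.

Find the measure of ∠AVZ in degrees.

∠AVZ = 29°

1. ∠KAS = 29°  [△SAK]
2. ∠KAV = 151°  [linear pair at A on SV]
3. ∠AVZ = 29°  [AK∥VZ, co-interior at V–A]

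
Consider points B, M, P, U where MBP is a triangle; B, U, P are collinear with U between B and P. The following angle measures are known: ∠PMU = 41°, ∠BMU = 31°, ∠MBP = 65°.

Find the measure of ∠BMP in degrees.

1. ∠MBU = 65°  [U on ray BP]
2. ∠BUM = 84°  [△MBU]
3. ∠MUP = 96°  [linear pair at U on BP]
4. ∠MPU = 43°  [△MUP]
5. ∠BPM = 43°  [U on ray PB]
6. ∠BMP = 72°  [△MBP]

∠BMP = 72°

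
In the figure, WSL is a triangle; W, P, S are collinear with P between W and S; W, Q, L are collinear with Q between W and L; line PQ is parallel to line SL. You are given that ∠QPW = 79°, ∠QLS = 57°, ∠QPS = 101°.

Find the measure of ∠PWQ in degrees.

∠PWQ = 44°

1. ∠LSW = 79°  [PQ∥SL, corresponding at P]
2. ∠SLW = 57°  [Q on ray LW]
3. ∠LWS = 44°  [△WSL]
4. ∠PWQ = 44°  [P on WS, Q on WL]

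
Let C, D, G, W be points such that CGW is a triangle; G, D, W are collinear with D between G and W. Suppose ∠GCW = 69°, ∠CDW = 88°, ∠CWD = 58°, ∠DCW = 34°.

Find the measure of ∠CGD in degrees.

∠CGD = 53°

1. ∠CWG = 58°  [D on ray WG]
2. ∠CGW = 53°  [△CGW]
3. ∠CGD = 53°  [D on ray GW]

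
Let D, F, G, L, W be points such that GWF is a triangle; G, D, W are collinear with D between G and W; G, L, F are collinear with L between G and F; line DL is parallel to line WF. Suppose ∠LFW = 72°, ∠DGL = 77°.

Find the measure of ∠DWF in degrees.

1. ∠GFW = 72°  [L on ray FG]
2. ∠FGW = 77°  [D on GW, L on GF]
3. ∠FWG = 31°  [△GWF]
4. ∠DWF = 31°  [D on ray WG]

∠DWF = 31°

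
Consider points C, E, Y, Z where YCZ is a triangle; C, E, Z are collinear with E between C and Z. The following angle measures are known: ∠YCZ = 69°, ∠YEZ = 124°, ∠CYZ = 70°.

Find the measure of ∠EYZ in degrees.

1. ∠CZY = 41°  [△YCZ]
2. ∠EZY = 41°  [E on ray ZC]
3. ∠EYZ = 15°  [△YEZ]

∠EYZ = 15°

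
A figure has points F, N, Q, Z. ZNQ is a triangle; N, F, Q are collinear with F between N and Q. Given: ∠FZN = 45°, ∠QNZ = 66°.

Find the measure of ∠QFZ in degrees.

1. ∠FNZ = 66°  [F on ray NQ]
2. ∠NFZ = 69°  [△ZNF]
3. ∠QFZ = 111°  [linear pair at F on NQ]

∠QFZ = 111°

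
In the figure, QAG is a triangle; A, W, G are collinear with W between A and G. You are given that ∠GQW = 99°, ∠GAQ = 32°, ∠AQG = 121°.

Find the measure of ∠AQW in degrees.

∠AQW = 22°

1. ∠AGQ = 27°  [△QAG]
2. ∠QAW = 32°  [W on ray AG]
3. ∠QGW = 27°  [W on ray GA]
4. ∠GWQ = 54°  [△QWG]
5. ∠AWQ = 126°  [linear pair at W on AG]
6. ∠AQW = 22°  [△QAW]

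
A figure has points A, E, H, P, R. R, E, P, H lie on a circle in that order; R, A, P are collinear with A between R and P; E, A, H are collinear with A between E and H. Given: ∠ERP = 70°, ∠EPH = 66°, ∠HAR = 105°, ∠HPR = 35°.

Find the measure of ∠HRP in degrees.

∠HRP = 44°

1. ∠EHP = 70°  [same arc EP]
2. ∠HEP = 44°  [△EPH]
3. ∠HRP = 44°  [same arc PH]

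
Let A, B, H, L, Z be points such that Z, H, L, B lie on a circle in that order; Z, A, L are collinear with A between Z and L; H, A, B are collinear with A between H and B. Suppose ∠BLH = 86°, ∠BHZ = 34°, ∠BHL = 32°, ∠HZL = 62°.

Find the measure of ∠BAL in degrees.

1. ∠HBL = 62°  [△HLB]
2. ∠BLZ = 34°  [same arc ZB]
3. ∠BAL = 84°  [△LAB]

∠BAL = 84°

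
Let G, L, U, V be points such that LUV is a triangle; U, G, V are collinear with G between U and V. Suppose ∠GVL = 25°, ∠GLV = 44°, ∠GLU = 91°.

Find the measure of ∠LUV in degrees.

1. ∠LGV = 111°  [△LGV]
2. ∠LGU = 69°  [linear pair at G on UV]
3. ∠GUL = 20°  [△LUG]
4. ∠LUV = 20°  [G on ray UV]

∠LUV = 20°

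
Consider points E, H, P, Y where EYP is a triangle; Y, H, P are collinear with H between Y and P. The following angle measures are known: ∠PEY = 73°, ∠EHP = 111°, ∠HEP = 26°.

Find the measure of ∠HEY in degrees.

∠HEY = 47°

1. ∠EPH = 43°  [△EHP]
2. ∠EHY = 69°  [linear pair at H on YP]
3. ∠EPY = 43°  [H on ray PY]
4. ∠EYP = 64°  [△EYP]
5. ∠EYH = 64°  [H on ray YP]
6. ∠HEY = 47°  [△EYH]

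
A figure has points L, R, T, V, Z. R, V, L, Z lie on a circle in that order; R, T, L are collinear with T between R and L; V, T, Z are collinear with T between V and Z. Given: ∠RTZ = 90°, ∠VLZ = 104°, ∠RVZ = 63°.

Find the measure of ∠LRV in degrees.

∠LRV = 27°

1. ∠LTV = 90°  [vertical angles at T]
2. ∠RTV = 90°  [linear pair at T on RL]
3. ∠LRV = 27°  [△RTV]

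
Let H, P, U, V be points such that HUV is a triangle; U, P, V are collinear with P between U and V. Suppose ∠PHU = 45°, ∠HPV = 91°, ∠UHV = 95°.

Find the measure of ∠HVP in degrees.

∠HVP = 39°

1. ∠HPU = 89°  [linear pair at P on UV]
2. ∠HUP = 46°  [△HUP]
3. ∠HUV = 46°  [P on ray UV]
4. ∠HVU = 39°  [△HUV]
5. ∠HVP = 39°  [P on ray VU]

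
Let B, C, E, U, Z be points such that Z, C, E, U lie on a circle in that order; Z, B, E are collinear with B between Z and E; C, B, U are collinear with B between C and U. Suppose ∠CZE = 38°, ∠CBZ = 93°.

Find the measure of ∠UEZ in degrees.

1. ∠CUE = 38°  [same arc CE]
2. ∠EBU = 93°  [vertical angles at B]
3. ∠UEZ = 49°  [△EBU]

∠UEZ = 49°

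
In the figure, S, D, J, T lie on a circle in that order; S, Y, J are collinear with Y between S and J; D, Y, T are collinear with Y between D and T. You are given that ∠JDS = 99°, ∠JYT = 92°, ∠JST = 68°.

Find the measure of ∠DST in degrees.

1. ∠JTS = 81°  [cyclic SDJT, opposite ∠D+∠T]
2. ∠SYT = 88°  [linear pair at Y on SJ]
3. ∠SJT = 31°  [△SJT]
4. ∠DTS = 24°  [△SYT]
5. ∠SDT = 31°  [same arc ST]
6. ∠DST = 125°  [△SDT]

∠DST = 125°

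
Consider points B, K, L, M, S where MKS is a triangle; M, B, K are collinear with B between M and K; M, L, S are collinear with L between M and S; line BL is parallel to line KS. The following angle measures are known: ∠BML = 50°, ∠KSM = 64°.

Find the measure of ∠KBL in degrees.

∠KBL = 114°

1. ∠KMS = 50°  [B on MK, L on MS]
2. ∠MKS = 66°  [△MKS]
3. ∠LBM = 66°  [BL∥KS, corresponding at B]
4. ∠KBL = 114°  [linear pair at B on MK]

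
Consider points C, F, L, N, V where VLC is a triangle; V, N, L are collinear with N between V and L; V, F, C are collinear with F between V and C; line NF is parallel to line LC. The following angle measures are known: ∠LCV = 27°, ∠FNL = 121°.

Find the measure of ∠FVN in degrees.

∠FVN = 94°

1. ∠NFV = 27°  [NF∥LC, corresponding at F]
2. ∠FNV = 59°  [linear pair at N on VL]
3. ∠FVN = 94°  [△VNF]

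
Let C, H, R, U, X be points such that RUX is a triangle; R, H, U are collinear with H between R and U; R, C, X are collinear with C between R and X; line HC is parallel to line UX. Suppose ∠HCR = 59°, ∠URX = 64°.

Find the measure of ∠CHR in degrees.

1. ∠RXU = 59°  [HC∥UX, corresponding at C]
2. ∠RUX = 57°  [△RUX]
3. ∠CHR = 57°  [HC∥UX, corresponding at H]

∠CHR = 57°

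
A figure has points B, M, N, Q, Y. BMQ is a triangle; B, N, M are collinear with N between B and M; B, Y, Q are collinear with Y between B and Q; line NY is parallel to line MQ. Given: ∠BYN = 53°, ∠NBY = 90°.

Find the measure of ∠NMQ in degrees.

1. ∠BNY = 37°  [△BNY]
2. ∠MNY = 143°  [linear pair at N on BM]
3. ∠NMQ = 37°  [NY∥MQ, co-interior at M–N]

∠NMQ = 37°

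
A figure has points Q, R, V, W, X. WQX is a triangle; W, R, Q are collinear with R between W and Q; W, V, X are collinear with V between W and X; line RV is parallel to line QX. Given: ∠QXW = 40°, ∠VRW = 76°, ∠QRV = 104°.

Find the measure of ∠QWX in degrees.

∠QWX = 64°

1. ∠RVW = 40°  [RV∥QX, corresponding at V]
2. ∠RWV = 64°  [△WRV]
3. ∠QWX = 64°  [R on WQ, V on WX]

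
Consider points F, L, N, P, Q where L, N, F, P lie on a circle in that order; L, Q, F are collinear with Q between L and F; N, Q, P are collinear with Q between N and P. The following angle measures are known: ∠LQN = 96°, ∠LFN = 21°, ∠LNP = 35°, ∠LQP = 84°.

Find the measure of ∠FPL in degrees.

∠FPL = 70°

1. ∠FLN = 49°  [△LQN]
2. ∠FNL = 110°  [△LNF]
3. ∠FPL = 70°  [cyclic LNFP, opposite ∠N+∠P]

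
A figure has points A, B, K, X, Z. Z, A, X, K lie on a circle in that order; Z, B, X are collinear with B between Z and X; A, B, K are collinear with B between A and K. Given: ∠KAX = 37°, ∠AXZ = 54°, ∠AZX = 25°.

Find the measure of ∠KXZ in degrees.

∠KXZ = 64°

1. ∠KZX = 37°  [same arc XK]
2. ∠XAZ = 101°  [△ZAX]
3. ∠XKZ = 79°  [cyclic ZAXK, opposite ∠A+∠K]
4. ∠KXZ = 64°  [△ZXK]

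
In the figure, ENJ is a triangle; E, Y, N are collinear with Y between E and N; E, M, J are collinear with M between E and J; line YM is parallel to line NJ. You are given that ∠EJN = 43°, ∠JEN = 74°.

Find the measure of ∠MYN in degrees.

1. ∠ENJ = 63°  [△ENJ]
2. ∠EYM = 63°  [YM∥NJ, corresponding at Y]
3. ∠MYN = 117°  [linear pair at Y on EN]

∠MYN = 117°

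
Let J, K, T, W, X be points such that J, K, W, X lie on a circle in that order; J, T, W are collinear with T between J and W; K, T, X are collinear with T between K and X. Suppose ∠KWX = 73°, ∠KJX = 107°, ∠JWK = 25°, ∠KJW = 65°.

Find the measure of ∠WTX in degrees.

1. ∠JXK = 25°  [same arc JK]
2. ∠KXW = 65°  [same arc KW]
3. ∠JKX = 48°  [△JKX]
4. ∠JWX = 48°  [same arc JX]
5. ∠WTX = 67°  [△WTX]

∠WTX = 67°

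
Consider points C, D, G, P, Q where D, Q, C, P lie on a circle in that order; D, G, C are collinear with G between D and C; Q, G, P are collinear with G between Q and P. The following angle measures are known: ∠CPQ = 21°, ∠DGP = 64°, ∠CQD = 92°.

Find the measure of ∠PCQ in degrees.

∠PCQ = 110°

1. ∠CDQ = 21°  [same arc QC]
2. ∠CGQ = 64°  [vertical angles at G]
3. ∠DCQ = 67°  [△DQC]
4. ∠CQP = 49°  [△QGC]
5. ∠PCQ = 110°  [△QCP]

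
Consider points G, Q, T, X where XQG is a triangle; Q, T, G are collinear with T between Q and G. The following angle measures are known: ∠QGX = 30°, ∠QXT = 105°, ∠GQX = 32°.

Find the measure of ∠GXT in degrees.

1. ∠TGX = 30°  [T on ray GQ]
2. ∠TQX = 32°  [T on ray QG]
3. ∠QTX = 43°  [△XQT]
4. ∠GTX = 137°  [linear pair at T on QG]
5. ∠GXT = 13°  [△XTG]

∠GXT = 13°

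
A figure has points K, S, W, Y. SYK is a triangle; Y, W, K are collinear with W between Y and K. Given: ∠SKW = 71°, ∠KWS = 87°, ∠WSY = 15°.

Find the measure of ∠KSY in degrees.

∠KSY = 37°

1. ∠SKY = 71°  [W on ray KY]
2. ∠SWY = 93°  [linear pair at W on YK]
3. ∠SYW = 72°  [△SYW]
4. ∠KYS = 72°  [W on ray YK]
5. ∠KSY = 37°  [△SYK]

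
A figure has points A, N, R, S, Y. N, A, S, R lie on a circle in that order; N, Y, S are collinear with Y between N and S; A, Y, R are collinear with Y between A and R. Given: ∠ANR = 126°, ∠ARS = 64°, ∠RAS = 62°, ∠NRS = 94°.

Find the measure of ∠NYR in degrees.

1. ∠RNS = 62°  [same arc SR]
2. ∠NSR = 24°  [△NSR]
3. ∠RYS = 92°  [△SYR]
4. ∠NYR = 88°  [linear pair at Y on NS]

∠NYR = 88°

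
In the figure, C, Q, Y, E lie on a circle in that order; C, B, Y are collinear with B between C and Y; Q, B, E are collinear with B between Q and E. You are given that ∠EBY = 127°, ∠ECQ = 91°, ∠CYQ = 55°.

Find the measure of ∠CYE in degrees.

1. ∠CEQ = 55°  [same arc CQ]
2. ∠CQE = 34°  [△CQE]
3. ∠CYE = 34°  [same arc CE]

∠CYE = 34°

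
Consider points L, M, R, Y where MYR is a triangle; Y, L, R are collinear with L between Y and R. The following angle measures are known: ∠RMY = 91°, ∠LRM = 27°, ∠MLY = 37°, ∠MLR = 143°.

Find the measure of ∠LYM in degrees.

1. ∠MRY = 27°  [L on ray RY]
2. ∠MYR = 62°  [△MYR]
3. ∠LYM = 62°  [L on ray YR]

∠LYM = 62°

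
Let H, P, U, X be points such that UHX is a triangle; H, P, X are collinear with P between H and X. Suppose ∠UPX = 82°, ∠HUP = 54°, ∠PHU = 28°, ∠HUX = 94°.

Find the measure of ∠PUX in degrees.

∠PUX = 40°

1. ∠UHX = 28°  [P on ray HX]
2. ∠HXU = 58°  [△UHX]
3. ∠PXU = 58°  [P on ray XH]
4. ∠PUX = 40°  [△UPX]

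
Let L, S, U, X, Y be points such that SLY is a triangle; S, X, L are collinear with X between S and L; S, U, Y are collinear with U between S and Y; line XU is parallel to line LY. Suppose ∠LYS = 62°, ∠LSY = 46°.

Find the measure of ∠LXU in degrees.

1. ∠SLY = 72°  [△SLY]
2. ∠SXU = 72°  [XU∥LY, corresponding at X]
3. ∠LXU = 108°  [linear pair at X on SL]

∠LXU = 108°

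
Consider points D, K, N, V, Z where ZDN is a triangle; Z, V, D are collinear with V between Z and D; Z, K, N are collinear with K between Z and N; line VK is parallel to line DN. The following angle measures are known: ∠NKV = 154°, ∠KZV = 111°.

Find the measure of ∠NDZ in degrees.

1. ∠VKZ = 26°  [linear pair at K on ZN]
2. ∠KVZ = 43°  [△ZVK]
3. ∠NDZ = 43°  [VK∥DN, corresponding at V]

∠NDZ = 43°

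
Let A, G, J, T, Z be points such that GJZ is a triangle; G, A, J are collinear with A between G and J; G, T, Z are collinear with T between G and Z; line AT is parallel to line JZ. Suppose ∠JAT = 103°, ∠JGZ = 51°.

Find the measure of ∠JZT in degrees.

1. ∠GAT = 77°  [linear pair at A on GJ]
2. ∠AGT = 51°  [A on GJ, T on GZ]
3. ∠ATG = 52°  [△GAT]
4. ∠ATZ = 128°  [linear pair at T on GZ]
5. ∠JZT = 52°  [AT∥JZ, co-interior at Z–T]

∠JZT = 52°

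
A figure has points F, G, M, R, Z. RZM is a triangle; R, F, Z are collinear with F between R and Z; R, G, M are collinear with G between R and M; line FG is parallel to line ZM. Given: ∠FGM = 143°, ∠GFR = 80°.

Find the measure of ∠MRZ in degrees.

∠MRZ = 63°

1. ∠FGR = 37°  [linear pair at G on RM]
2. ∠FRG = 63°  [△RFG]
3. ∠MRZ = 63°  [F on RZ, G on RM]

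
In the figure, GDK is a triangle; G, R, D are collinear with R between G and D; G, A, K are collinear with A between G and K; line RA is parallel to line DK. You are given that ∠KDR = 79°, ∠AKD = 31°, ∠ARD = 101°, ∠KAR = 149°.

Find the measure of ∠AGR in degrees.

1. ∠ARG = 79°  [linear pair at R on GD]
2. ∠GAR = 31°  [linear pair at A on GK]
3. ∠AGR = 70°  [△GRA]

∠AGR = 70°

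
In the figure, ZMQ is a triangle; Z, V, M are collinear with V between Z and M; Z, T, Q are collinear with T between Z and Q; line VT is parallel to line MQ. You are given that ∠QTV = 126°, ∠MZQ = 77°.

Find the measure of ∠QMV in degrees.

1. ∠VTZ = 54°  [linear pair at T on ZQ]
2. ∠TZV = 77°  [V on ZM, T on ZQ]
3. ∠TVZ = 49°  [△ZVT]
4. ∠MVT = 131°  [linear pair at V on ZM]
5. ∠QMV = 49°  [VT∥MQ, co-interior at M–V]

∠QMV = 49°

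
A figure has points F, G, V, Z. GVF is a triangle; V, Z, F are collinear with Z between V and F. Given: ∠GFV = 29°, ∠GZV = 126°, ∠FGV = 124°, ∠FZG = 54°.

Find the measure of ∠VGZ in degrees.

∠VGZ = 27°

1. ∠FVG = 27°  [△GVF]
2. ∠GVZ = 27°  [Z on ray VF]
3. ∠VGZ = 27°  [△GVZ]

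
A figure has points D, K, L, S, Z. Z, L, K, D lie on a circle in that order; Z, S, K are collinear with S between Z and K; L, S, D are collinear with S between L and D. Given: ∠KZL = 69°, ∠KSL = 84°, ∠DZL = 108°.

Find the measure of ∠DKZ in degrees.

∠DKZ = 15°

1. ∠KDL = 69°  [same arc LK]
2. ∠DSZ = 84°  [vertical angles at S]
3. ∠DSK = 96°  [linear pair at S on ZK]
4. ∠DKZ = 15°  [△KSD]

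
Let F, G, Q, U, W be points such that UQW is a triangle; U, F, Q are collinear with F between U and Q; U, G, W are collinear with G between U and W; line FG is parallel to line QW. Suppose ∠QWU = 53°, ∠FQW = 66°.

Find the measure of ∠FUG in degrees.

1. ∠UQW = 66°  [F on ray QU]
2. ∠QUW = 61°  [△UQW]
3. ∠FUG = 61°  [F on UQ, G on UW]

∠FUG = 61°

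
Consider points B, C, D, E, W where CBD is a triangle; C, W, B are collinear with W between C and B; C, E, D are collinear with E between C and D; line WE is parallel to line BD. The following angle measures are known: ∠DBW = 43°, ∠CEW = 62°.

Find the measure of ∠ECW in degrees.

1. ∠CBD = 43°  [W on ray BC]
2. ∠BDC = 62°  [WE∥BD, corresponding at E]
3. ∠BCD = 75°  [△CBD]
4. ∠ECW = 75°  [W on CB, E on CD]

∠ECW = 75°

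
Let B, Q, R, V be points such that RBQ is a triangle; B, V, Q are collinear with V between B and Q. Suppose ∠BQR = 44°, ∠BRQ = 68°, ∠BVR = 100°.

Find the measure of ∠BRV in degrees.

1. ∠QBR = 68°  [△RBQ]
2. ∠RBV = 68°  [V on ray BQ]
3. ∠BRV = 12°  [△RBV]

∠BRV = 12°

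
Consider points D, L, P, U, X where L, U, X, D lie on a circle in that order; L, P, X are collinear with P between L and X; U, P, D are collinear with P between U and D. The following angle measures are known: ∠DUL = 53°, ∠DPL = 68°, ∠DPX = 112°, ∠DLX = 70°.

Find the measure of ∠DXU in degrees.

∠DXU = 95°

1. ∠DXL = 53°  [same arc LD]
2. ∠UDX = 15°  [△XPD]
3. ∠DUX = 70°  [same arc XD]
4. ∠DXU = 95°  [△UXD]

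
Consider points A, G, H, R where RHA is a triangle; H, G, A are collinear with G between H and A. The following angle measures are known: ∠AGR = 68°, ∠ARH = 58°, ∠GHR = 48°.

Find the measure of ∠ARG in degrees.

1. ∠AHR = 48°  [G on ray HA]
2. ∠HAR = 74°  [△RHA]
3. ∠GAR = 74°  [G on ray AH]
4. ∠ARG = 38°  [△RGA]

∠ARG = 38°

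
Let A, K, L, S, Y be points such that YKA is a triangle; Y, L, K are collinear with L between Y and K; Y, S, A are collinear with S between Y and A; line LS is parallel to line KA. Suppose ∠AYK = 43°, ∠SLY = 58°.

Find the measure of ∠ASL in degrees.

1. ∠LYS = 43°  [L on YK, S on YA]
2. ∠LSY = 79°  [△YLS]
3. ∠ASL = 101°  [linear pair at S on YA]

∠ASL = 101°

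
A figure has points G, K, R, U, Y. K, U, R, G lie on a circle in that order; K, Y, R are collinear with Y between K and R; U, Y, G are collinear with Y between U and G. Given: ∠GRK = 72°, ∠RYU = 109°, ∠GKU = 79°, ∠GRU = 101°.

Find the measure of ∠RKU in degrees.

1. ∠GUK = 72°  [same arc KG]
2. ∠KYU = 71°  [linear pair at Y on KR]
3. ∠RKU = 37°  [△KYU]

∠RKU = 37°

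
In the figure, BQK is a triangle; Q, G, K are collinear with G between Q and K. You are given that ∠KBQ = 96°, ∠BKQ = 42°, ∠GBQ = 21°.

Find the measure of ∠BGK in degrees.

1. ∠BQK = 42°  [△BQK]
2. ∠BQG = 42°  [G on ray QK]
3. ∠BGQ = 117°  [△BQG]
4. ∠BGK = 63°  [linear pair at G on QK]

∠BGK = 63°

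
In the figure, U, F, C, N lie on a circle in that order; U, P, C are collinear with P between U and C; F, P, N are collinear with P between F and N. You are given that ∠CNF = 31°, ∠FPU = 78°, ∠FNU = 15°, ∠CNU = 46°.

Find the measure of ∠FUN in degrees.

∠FUN = 94°

1. ∠CUF = 31°  [same arc FC]
2. ∠NFU = 71°  [△UPF]
3. ∠FUN = 94°  [△UFN]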